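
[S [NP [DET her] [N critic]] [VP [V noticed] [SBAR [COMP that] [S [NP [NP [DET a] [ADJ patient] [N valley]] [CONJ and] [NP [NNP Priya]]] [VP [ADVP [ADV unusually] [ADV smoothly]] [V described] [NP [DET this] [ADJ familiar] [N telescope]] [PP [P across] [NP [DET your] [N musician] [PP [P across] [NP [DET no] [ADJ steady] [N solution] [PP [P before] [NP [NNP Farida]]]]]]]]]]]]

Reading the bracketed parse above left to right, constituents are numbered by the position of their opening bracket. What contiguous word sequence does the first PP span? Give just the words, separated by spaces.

across your musician across no steady solution before Farida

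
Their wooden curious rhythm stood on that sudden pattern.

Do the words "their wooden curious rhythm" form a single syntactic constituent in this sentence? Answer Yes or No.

The sequence corresponds to a single NP node — the noun phrase "their wooden curious rhythm".

Yes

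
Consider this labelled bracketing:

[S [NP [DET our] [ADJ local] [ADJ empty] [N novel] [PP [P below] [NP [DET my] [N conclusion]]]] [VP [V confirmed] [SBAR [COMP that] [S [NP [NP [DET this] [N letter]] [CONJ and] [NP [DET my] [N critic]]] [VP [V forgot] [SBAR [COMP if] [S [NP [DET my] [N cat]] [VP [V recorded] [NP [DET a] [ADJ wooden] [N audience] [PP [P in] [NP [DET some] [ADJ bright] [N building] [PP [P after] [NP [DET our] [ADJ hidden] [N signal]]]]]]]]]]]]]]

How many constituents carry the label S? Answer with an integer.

Scanning left to right, an opening `[S` appears at word positions 1, 10, 17 — 3 in total.

3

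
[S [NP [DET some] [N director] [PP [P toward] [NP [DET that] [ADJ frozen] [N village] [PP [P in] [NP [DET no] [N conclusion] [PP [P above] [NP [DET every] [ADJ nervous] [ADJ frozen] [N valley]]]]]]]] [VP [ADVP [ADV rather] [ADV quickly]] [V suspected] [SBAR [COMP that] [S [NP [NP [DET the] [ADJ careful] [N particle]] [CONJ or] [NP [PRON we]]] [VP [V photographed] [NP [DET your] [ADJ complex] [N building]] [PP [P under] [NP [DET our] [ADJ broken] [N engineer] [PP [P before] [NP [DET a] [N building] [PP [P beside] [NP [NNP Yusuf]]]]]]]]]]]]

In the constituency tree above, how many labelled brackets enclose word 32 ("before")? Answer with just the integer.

9

Counting open brackets not yet closed at "before": [S [VP [SBAR [S [VP [PP [NP [PP [P = 9.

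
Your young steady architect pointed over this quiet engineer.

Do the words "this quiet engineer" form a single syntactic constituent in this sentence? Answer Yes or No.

"this quiet engineer" is exactly the noun phrase [NP this quiet engineer], a complete constituent.

Yes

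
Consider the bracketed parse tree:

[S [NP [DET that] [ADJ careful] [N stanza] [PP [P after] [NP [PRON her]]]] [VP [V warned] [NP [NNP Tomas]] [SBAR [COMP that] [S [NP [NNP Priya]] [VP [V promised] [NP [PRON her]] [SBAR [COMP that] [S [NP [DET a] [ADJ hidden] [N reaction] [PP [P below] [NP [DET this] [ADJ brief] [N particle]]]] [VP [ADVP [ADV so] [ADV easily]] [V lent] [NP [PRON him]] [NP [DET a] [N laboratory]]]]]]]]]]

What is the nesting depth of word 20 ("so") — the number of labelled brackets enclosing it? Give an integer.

10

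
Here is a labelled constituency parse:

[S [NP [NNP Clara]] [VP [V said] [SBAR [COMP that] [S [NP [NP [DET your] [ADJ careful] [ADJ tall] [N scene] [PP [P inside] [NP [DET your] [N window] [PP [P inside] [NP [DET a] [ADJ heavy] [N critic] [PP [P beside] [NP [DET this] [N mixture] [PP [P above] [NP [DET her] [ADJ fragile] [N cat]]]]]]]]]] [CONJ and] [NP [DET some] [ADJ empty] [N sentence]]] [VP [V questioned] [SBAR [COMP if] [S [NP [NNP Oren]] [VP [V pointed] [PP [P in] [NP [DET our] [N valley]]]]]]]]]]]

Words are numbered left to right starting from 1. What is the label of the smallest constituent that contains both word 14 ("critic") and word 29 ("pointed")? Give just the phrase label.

S

Both words fall inside [S your careful tall scene inside your window inside a heavy critic beside this mixture above her fragile cat and some empty sentence questioned if Oren pointed in our valley] (words 4–32), and no smaller constituent contains them both. Label: S.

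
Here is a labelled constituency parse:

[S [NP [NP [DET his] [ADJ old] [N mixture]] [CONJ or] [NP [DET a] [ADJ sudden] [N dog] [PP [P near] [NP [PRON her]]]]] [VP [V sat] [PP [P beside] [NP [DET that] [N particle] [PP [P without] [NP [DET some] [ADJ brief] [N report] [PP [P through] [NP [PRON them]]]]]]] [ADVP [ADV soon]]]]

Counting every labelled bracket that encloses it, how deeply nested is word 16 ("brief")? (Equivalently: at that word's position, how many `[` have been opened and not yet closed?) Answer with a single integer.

Counting open brackets not yet closed at "brief": [S [VP [PP [NP [PP [NP [ADJ = 7.

7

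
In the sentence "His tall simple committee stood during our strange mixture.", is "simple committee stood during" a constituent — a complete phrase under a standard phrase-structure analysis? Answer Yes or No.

The sequence begins inside the noun phrase "his tall simple committee" and ends inside the verb phrase "stood during our strange mixture"; it crosses a phrase boundary, so no single node in the tree spans exactly those words.

No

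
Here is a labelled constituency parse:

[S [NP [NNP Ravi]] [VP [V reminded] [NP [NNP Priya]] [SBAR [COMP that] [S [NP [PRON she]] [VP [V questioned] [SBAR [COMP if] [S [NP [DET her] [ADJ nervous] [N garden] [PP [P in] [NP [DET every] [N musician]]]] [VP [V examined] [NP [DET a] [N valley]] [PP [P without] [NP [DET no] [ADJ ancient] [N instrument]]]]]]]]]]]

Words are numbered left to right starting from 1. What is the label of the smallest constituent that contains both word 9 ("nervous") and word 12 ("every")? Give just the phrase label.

NP

Both words fall inside [NP her nervous garden in every musician] (words 8–13), and no smaller constituent contains them both. Label: NP.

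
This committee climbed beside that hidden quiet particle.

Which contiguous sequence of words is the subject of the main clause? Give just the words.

this committee

In the main clause the verb is "climbed"; the NP preceding it, "this committee", is the subject.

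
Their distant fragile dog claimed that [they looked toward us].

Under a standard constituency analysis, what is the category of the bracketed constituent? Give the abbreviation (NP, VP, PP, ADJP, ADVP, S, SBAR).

S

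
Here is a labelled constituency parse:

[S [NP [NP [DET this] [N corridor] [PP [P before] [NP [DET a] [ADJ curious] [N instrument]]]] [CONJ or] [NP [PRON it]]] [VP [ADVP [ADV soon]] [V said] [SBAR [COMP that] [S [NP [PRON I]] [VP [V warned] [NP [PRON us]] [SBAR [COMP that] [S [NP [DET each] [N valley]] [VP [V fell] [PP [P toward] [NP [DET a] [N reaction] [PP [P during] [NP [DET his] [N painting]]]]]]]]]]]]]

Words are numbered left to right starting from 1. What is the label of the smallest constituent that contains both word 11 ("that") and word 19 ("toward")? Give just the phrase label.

Both words fall inside [SBAR that I warned us that each valley fell toward a reaction during his painting] (words 11–24), and no smaller constituent contains them both. Label: SBAR.

SBAR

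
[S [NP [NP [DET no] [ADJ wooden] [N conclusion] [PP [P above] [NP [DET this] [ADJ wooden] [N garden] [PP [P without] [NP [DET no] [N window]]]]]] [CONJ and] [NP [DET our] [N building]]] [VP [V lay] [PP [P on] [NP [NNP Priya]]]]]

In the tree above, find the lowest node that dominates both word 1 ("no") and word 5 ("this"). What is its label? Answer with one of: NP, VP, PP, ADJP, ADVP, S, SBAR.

NP

Word 1 lies under S → NP → NP → DET; word 5 lies under S → NP → NP → PP → NP → DET. The lowest shared node is the NP.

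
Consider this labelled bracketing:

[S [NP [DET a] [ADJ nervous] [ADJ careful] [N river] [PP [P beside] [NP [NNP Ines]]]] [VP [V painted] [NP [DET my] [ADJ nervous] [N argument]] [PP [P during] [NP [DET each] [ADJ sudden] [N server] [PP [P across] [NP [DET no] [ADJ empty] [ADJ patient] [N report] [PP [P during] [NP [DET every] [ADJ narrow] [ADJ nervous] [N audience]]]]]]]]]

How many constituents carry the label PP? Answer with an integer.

4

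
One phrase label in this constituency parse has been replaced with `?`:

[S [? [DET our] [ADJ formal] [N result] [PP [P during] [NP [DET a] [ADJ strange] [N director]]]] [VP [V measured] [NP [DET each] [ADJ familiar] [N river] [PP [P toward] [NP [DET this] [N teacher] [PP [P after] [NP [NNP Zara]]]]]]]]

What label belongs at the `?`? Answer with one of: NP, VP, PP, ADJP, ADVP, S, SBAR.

A constituent whose immediate children are DET 'our', ADJ 'formal', N 'result', PP is a noun phrase: NP.

NP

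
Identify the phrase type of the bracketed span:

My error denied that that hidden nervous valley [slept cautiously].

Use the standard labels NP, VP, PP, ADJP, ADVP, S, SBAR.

VP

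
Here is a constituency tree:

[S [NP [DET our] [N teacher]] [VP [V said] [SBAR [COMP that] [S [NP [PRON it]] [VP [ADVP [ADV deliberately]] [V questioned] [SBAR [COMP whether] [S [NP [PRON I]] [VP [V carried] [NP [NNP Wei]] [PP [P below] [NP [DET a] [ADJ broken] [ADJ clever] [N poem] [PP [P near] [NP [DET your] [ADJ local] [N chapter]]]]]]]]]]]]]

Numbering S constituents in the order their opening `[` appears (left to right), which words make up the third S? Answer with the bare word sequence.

I carried Wei below a broken clever poem near your local chapter

Opening `[S` markers occur at word positions 1, 5, 9; the third of these opens the constituent [S I carried Wei below a broken clever poem near your local chapter].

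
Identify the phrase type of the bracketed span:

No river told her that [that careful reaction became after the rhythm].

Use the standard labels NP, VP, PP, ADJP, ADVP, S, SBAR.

S

The bracketed span "that careful reaction became after the rhythm" is headed by "became", making it a clause (S).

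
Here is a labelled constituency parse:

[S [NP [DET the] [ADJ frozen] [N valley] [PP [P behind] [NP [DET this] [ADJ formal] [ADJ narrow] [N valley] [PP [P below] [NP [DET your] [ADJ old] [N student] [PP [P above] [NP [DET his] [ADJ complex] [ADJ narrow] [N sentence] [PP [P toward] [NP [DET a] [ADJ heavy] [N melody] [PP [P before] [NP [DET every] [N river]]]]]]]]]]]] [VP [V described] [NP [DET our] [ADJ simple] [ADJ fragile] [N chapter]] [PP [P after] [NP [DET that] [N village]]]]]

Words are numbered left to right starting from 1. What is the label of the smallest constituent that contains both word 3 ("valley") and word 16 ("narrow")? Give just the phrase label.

The smallest bracket enclosing both words is [NP the frozen valley behind this formal narrow valley below your old student above his complex narrow sentence toward a heavy melody before every river], so the label is NP.

NP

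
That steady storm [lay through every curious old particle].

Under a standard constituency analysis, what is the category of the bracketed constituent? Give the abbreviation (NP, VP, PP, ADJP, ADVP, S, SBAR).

"lay" is the head of the bracketed span, so the span is a verb phrase: VP.

VP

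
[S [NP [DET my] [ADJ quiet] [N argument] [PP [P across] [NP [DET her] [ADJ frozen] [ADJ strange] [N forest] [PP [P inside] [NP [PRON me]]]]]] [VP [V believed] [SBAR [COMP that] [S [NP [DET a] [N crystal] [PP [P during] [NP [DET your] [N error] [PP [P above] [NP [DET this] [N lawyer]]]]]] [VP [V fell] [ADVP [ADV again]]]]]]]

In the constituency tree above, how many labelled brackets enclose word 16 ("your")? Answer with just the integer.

8

Path from the root down to the word: S → VP → SBAR → S → NP → PP → NP → DET. That is 8 enclosing brackets.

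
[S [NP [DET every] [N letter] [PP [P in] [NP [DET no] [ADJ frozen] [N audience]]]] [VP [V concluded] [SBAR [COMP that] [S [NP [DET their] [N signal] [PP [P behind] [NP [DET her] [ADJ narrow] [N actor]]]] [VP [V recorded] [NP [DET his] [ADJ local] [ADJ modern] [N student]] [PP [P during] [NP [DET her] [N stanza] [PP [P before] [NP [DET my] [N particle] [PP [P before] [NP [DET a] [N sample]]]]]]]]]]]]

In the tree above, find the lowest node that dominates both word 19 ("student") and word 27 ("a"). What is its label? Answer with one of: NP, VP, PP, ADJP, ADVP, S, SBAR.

The smallest bracket enclosing both words is [VP recorded his local modern student during her stanza before my particle before a sample], so the label is VP.

VP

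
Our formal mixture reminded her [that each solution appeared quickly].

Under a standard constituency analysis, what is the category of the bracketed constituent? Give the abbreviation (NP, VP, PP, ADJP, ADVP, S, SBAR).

The span is built around the complementizer "that" — a subordinate clause (SBAR).

SBAR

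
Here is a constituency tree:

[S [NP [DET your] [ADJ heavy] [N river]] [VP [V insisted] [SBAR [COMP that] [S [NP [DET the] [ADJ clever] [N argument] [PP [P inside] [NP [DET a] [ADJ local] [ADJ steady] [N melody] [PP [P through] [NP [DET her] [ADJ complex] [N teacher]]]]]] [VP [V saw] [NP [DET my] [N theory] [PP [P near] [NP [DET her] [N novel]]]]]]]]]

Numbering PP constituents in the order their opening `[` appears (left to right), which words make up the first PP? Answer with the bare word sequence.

The PP opening brackets appear, in order, over: "inside a local steady melody through her complex teacher"; "through her complex teacher"; "near her novel". The first one spans "inside a local steady melody through her complex teacher".

inside a local steady melody through her complex teacher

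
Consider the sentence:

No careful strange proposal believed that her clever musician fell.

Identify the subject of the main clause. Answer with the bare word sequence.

The subject of the main clause is the NP immediately before the verb "believed": "no careful strange proposal".

no careful strange proposal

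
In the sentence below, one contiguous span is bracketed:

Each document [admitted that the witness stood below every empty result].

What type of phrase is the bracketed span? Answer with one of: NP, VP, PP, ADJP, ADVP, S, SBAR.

VP

"admitted" is the head of the bracketed span, so the span is a verb phrase: VP.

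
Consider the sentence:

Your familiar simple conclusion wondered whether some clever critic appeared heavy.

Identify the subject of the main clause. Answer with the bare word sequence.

your familiar simple conclusion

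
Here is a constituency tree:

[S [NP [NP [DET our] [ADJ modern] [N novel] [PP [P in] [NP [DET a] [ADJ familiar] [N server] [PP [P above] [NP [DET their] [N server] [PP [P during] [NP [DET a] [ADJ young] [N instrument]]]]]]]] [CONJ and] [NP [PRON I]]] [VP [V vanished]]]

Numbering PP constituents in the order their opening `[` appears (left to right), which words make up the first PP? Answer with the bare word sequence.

in a familiar server above their server during a young instrument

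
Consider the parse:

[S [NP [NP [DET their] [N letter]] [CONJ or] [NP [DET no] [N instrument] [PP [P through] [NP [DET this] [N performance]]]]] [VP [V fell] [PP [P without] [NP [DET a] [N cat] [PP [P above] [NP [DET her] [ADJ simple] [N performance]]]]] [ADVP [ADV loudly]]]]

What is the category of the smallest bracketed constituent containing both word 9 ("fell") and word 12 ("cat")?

VP

Word 9 lies under S → VP → V; word 12 lies under S → VP → PP → NP → N. The lowest shared node is the VP.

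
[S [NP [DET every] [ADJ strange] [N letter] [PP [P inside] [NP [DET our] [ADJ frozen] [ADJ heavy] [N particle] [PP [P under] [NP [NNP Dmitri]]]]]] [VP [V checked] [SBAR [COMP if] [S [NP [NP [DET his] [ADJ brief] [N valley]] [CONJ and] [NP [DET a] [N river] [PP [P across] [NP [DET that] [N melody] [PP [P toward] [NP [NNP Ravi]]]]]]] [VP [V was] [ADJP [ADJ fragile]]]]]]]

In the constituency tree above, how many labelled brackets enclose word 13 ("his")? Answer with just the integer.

7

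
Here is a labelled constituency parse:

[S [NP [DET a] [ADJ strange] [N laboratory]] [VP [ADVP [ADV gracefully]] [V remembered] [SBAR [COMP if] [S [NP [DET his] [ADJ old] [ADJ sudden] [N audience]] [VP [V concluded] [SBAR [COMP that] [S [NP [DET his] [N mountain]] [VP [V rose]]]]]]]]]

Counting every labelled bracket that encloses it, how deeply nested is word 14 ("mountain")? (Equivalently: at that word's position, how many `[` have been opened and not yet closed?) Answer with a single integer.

9

Counting open brackets not yet closed at "mountain": [S [VP [SBAR [S [VP [SBAR [S [NP [N = 9.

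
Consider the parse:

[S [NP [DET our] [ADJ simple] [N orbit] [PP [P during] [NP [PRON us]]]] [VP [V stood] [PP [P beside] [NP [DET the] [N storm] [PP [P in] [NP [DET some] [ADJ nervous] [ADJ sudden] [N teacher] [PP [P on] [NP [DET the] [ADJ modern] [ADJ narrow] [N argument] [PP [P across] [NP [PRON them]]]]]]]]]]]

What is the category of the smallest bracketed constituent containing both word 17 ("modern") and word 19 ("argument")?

Both words fall inside [NP the modern narrow argument across them] (words 16–21), and no smaller constituent contains them both. Label: NP.

NP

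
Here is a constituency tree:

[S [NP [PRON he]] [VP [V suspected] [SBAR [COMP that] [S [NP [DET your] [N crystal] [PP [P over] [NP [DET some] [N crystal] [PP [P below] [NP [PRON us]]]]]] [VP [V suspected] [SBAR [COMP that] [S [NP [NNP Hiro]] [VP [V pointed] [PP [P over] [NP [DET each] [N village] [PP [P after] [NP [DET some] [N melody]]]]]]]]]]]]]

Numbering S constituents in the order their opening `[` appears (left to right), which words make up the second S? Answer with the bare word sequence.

your crystal over some crystal below us suspected that Hiro pointed over each village after some melody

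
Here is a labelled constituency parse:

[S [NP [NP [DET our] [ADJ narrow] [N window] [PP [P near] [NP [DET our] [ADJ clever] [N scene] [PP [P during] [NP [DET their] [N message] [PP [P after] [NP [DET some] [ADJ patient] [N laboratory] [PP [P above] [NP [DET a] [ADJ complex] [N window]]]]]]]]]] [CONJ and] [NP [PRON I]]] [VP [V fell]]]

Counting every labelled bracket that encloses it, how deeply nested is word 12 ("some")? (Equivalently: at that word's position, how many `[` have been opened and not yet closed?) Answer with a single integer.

10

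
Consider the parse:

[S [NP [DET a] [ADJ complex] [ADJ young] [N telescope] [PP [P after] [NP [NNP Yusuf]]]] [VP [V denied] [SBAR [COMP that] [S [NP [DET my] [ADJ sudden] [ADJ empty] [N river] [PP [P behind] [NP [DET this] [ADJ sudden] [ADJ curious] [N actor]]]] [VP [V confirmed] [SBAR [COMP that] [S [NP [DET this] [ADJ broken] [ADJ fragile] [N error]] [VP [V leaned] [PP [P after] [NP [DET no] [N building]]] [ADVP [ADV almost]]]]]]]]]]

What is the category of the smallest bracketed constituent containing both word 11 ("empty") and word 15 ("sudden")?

Word 11 lies under S → VP → SBAR → S → NP → ADJ; word 15 lies under S → VP → SBAR → S → NP → PP → NP → ADJ. The lowest shared node is the NP.

NP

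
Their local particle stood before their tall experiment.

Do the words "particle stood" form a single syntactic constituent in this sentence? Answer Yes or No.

No

The sequence begins inside the noun phrase "their local particle" and ends inside the verb phrase "stood before their tall experiment"; it crosses a phrase boundary, so no single node in the tree spans exactly those words.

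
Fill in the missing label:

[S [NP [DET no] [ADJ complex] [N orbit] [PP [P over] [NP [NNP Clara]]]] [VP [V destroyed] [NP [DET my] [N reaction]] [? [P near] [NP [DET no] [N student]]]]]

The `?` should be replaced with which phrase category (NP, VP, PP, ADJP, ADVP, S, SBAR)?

The `?` node immediately contains: P 'near', NP. That is the internal structure of a prepositional phrase, so the label is PP.

PP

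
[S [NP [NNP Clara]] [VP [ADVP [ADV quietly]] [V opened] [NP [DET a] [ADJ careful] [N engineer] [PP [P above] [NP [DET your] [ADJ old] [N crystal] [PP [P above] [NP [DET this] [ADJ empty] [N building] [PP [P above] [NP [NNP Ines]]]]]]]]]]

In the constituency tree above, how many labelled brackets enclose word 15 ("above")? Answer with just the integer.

9

Path from the root down to the word: S → VP → NP → PP → NP → PP → NP → PP → P. That is 9 enclosing brackets.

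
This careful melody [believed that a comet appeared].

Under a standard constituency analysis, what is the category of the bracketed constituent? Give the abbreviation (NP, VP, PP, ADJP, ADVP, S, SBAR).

VP

The span is built around the verb "believed" — a verb phrase (VP).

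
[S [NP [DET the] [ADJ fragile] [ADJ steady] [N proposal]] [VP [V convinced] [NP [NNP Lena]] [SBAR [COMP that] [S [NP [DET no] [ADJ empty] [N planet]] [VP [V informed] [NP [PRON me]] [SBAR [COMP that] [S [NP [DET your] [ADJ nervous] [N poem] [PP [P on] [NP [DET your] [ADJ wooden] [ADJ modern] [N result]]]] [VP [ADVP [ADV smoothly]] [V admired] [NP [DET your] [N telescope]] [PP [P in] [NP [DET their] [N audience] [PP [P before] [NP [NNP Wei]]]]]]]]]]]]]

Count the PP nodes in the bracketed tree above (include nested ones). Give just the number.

Scanning left to right, an opening `[PP` appears at word positions 17, 26, 29 — 3 in total.

3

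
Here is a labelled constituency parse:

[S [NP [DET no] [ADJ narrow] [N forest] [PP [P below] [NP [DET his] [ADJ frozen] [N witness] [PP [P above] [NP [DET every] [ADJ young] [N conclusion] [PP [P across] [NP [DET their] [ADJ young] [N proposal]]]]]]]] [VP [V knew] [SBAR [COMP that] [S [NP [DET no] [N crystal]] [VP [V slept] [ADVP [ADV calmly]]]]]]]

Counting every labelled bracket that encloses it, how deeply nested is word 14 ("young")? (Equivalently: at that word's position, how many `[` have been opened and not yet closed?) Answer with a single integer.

9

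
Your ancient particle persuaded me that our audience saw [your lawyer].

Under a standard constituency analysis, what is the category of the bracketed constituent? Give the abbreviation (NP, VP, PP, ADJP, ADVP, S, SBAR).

"lawyer" is the head of the bracketed span, so the span is a noun phrase: NP.

NP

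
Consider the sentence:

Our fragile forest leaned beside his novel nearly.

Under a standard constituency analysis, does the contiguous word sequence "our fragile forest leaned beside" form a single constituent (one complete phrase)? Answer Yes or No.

"our" belongs to the noun phrase "our fragile forest" while "beside" belongs to the verb phrase "leaned beside his novel nearly"; a span that runs across that boundary is not a single phrase.

No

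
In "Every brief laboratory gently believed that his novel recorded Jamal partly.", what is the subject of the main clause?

every brief laboratory

"every brief laboratory" is the NP that combines with the VP headed by "believed" to form the main clause — the subject.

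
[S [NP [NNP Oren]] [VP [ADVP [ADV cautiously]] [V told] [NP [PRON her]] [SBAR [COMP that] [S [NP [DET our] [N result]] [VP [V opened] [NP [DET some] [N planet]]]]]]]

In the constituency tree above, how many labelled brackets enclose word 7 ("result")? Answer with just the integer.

The word sits inside N, which is inside NP, inside S, inside SBAR, inside VP, inside S — 6 brackets in all.

6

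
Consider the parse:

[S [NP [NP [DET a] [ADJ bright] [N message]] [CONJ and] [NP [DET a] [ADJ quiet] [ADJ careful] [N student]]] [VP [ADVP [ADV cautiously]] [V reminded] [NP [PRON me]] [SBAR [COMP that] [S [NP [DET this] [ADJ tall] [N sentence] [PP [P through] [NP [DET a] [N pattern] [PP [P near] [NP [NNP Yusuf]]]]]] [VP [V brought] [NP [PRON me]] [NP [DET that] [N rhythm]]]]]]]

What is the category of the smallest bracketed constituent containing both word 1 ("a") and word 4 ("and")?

NP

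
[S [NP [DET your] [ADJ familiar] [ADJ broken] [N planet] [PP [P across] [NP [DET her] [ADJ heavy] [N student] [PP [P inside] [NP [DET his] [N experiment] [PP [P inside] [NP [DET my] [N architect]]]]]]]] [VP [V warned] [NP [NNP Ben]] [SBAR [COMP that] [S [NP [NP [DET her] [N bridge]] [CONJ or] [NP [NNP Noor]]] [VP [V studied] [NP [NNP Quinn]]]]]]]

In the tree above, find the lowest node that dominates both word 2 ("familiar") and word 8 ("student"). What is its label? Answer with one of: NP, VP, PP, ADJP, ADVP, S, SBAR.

The smallest bracket enclosing both words is [NP your familiar broken planet across her heavy student inside his experiment inside my architect], so the label is NP.

NP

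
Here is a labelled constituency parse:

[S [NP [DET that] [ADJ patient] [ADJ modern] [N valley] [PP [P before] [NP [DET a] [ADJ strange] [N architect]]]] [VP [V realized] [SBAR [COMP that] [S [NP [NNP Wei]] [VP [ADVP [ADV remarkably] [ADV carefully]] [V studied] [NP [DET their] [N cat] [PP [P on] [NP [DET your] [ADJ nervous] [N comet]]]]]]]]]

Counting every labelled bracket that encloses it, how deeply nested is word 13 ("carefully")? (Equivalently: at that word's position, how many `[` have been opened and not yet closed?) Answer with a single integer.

Counting open brackets not yet closed at "carefully": [S [VP [SBAR [S [VP [ADVP [ADV = 7.

7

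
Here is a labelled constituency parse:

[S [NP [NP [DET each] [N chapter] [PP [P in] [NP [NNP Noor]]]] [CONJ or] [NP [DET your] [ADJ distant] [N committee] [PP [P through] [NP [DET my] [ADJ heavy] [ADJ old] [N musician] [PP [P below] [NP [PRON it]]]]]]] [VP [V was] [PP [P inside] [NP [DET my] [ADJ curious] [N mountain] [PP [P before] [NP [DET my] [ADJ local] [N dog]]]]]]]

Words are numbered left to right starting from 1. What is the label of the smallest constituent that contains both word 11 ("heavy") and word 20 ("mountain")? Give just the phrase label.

S

Word 11 lies under S → NP → NP → PP → NP → ADJ; word 20 lies under S → VP → PP → NP → N. The lowest shared node is the S.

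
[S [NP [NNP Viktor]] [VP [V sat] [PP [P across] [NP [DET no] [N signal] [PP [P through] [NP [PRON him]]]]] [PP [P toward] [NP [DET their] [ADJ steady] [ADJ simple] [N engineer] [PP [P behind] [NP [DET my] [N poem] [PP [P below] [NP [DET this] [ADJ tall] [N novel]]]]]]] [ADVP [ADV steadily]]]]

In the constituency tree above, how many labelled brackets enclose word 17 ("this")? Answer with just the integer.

9

Path from the root down to the word: S → VP → PP → NP → PP → NP → PP → NP → DET. That is 9 enclosing brackets.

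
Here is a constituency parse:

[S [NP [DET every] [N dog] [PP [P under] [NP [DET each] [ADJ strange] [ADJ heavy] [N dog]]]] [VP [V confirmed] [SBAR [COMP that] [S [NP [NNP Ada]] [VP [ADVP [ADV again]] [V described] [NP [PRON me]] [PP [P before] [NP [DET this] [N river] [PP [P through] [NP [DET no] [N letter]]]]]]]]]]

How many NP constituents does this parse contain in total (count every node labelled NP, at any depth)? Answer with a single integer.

6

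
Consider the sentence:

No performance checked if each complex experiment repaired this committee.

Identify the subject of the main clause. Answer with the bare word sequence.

no performance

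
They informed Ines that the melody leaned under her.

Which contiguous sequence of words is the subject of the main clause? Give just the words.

they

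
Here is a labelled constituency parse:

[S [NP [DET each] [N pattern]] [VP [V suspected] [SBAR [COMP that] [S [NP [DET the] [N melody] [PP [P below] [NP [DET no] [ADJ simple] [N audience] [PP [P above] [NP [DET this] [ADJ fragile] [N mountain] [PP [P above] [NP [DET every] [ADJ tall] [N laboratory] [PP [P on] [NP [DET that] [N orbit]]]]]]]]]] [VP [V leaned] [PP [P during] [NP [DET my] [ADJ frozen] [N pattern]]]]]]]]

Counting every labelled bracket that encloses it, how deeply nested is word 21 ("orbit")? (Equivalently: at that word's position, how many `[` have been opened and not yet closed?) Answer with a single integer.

14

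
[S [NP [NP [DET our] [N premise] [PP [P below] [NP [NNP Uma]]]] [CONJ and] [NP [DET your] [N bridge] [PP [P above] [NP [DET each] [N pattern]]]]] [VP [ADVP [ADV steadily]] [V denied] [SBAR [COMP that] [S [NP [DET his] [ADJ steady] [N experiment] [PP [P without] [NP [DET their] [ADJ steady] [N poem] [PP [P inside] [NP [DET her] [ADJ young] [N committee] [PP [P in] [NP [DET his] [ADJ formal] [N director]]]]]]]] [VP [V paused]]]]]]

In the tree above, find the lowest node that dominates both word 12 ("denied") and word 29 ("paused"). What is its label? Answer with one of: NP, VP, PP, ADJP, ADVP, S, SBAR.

VP

The smallest bracket enclosing both words is [VP steadily denied that his steady experiment without their steady poem inside her young committee in his formal director paused], so the label is VP.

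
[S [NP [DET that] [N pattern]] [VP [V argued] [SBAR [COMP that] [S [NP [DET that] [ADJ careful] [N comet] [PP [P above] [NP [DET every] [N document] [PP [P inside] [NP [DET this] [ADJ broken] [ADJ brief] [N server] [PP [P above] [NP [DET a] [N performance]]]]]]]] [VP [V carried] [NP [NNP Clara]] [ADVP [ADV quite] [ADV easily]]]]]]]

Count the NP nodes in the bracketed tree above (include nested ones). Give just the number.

The NP constituents are: [NP that pattern]; [NP that careful comet above every document inside this broken brief server above a performance]; [NP every document inside this broken brief server above a performance]; [NP this broken brief server above a performance]; [NP a performance]; [NP Clara]. Total: 6.

6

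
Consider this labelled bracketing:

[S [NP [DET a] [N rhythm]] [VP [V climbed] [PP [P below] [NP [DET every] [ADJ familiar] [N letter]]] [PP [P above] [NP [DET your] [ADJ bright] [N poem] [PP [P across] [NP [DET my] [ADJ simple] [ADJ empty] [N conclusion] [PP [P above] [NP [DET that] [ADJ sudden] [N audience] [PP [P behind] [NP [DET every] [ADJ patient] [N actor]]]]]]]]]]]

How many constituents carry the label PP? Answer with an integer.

5

Scanning left to right, an opening `[PP` appears at word positions 4, 8, 12, 17, 21 — 5 in total.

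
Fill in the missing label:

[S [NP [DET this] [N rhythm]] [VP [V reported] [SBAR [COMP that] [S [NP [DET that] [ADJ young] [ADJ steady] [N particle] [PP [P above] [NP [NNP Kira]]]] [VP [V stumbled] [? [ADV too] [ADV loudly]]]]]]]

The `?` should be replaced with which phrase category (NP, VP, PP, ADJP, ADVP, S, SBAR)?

Looking at what the `?` directly dominates — ADV 'too', ADV 'loudly' — this is an adverb phrase (ADVP).

ADVP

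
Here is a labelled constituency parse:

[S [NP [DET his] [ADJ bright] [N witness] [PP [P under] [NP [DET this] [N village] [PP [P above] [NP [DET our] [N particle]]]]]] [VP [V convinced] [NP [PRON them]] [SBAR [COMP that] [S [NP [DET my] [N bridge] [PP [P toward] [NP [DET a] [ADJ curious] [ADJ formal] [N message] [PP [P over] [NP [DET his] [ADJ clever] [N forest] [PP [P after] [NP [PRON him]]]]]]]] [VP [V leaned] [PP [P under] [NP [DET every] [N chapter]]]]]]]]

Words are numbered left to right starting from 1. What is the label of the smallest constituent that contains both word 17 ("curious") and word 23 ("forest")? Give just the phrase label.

The smallest bracket enclosing both words is [NP a curious formal message over his clever forest after him], so the label is NP.

NP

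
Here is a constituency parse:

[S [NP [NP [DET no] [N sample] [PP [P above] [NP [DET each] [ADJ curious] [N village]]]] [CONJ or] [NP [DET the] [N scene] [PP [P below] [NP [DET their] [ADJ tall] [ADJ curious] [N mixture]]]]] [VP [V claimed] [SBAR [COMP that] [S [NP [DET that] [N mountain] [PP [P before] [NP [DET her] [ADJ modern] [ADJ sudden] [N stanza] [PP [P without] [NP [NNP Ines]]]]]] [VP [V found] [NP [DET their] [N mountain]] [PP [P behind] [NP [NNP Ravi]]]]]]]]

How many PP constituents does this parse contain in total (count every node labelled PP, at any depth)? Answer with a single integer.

5

Listing each PP by its span: [PP above each curious village]; [PP below their tall curious mixture]; [PP before her modern sudden stanza without Ines]; [PP without Ines]; [PP behind Ravi] — that makes 5.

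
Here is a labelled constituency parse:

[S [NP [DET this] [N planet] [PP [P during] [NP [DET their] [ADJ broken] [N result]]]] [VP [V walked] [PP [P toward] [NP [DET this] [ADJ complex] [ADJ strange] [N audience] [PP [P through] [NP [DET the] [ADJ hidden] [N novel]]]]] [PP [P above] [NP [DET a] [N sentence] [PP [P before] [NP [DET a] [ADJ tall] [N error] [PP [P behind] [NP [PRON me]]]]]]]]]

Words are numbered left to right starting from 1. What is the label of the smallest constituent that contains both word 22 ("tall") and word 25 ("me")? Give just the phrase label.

NP

Both words fall inside [NP a tall error behind me] (words 21–25), and no smaller constituent contains them both. Label: NP.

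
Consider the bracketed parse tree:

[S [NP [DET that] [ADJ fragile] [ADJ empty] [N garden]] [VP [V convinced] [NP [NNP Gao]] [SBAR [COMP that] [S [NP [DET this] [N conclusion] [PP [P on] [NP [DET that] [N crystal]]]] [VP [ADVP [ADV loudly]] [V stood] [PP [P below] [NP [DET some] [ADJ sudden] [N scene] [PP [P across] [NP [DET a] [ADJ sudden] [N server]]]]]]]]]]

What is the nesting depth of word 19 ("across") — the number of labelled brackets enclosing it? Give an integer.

9

Counting open brackets not yet closed at "across": [S [VP [SBAR [S [VP [PP [NP [PP [P = 9.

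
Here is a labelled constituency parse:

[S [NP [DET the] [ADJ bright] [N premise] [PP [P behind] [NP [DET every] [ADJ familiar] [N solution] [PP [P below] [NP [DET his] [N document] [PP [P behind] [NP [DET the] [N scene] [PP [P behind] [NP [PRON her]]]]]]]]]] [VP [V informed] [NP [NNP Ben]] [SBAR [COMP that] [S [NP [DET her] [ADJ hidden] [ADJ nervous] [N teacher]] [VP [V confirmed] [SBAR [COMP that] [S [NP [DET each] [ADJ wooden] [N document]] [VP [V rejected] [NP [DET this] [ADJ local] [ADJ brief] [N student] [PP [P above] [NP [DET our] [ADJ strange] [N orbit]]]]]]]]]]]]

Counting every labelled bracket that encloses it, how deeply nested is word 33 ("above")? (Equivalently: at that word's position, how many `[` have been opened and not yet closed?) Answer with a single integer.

11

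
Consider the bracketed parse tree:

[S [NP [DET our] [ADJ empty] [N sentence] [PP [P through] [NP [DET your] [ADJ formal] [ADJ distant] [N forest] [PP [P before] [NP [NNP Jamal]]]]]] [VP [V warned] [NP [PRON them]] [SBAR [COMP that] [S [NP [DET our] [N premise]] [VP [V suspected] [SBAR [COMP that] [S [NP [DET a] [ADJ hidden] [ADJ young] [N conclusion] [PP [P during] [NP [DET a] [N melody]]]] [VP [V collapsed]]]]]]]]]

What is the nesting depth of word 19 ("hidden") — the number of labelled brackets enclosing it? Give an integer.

9

Path from the root down to the word: S → VP → SBAR → S → VP → SBAR → S → NP → ADJ. That is 9 enclosing brackets.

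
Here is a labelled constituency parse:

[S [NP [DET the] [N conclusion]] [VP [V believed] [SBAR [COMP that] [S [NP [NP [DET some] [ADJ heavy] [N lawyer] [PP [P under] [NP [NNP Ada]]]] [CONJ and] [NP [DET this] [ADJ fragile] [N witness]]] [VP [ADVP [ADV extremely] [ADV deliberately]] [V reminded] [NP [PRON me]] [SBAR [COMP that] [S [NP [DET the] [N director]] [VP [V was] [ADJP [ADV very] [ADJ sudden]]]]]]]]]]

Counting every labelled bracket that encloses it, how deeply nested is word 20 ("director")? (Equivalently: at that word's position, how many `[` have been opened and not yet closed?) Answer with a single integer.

Path from the root down to the word: S → VP → SBAR → S → VP → SBAR → S → NP → N. That is 9 enclosing brackets.

9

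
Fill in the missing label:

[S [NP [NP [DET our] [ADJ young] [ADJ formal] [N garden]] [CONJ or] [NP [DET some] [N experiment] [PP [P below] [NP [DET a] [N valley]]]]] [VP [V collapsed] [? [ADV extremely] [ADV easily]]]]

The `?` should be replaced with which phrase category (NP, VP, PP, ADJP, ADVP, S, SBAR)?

The `?` node immediately contains: ADV 'extremely', ADV 'easily'. That is the internal structure of an adverb phrase, so the label is ADVP.

ADVP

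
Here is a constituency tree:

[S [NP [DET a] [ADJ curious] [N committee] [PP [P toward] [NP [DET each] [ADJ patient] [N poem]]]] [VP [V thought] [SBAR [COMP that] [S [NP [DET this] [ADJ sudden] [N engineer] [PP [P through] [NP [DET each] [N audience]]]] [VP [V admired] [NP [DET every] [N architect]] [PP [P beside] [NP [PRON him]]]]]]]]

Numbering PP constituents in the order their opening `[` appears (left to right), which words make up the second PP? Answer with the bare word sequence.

through each audience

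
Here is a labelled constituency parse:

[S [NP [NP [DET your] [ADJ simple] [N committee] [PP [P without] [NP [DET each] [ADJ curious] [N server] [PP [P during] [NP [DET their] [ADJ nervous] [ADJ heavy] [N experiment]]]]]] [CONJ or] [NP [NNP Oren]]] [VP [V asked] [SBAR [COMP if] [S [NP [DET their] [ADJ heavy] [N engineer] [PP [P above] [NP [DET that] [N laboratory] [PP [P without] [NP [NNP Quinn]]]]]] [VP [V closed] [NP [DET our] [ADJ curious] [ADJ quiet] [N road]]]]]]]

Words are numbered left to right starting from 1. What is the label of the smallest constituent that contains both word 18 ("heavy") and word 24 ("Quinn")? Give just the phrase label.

The smallest bracket enclosing both words is [NP their heavy engineer above that laboratory without Quinn], so the label is NP.

NP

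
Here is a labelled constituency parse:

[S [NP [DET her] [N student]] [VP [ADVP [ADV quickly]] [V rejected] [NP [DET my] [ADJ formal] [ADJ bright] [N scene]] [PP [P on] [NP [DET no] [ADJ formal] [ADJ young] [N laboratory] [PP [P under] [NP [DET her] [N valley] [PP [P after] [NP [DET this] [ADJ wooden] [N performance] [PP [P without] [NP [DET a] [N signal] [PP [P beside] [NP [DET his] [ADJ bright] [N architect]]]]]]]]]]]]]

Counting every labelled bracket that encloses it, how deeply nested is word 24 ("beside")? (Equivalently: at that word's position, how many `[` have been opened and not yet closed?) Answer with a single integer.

12

The word sits inside P, which is inside PP, inside NP, inside PP, inside NP, inside PP, inside NP, inside PP, inside NP, inside PP, inside VP, inside S — 12 brackets in all.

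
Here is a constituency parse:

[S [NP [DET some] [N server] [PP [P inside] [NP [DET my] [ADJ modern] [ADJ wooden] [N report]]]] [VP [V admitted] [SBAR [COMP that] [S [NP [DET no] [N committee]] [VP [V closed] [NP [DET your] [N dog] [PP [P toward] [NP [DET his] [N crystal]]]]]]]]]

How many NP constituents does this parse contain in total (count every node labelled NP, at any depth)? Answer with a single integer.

5

Scanning left to right, an opening `[NP` appears at word positions 1, 4, 10, 13, 16 — 5 in total.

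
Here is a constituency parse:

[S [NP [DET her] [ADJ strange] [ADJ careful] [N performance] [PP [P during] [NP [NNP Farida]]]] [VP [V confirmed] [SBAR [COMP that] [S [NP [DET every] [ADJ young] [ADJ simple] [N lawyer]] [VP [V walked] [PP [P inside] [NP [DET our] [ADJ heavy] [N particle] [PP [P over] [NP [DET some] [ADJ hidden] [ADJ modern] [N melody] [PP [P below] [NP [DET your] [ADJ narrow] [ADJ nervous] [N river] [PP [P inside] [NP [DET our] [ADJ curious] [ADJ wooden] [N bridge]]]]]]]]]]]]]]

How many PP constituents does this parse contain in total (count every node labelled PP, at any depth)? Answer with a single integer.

5

Scanning left to right, an opening `[PP` appears at word positions 5, 14, 18, 23, 28 — 5 in total.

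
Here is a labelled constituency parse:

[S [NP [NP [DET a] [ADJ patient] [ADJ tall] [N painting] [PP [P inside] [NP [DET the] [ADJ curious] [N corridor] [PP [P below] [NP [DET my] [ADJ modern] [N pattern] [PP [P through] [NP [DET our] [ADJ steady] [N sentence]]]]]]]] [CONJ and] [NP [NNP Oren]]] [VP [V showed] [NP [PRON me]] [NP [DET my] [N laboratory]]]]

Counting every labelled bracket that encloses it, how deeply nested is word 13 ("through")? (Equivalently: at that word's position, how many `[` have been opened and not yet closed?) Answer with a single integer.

The word sits inside P, which is inside PP, inside NP, inside PP, inside NP, inside PP, inside NP, inside NP, inside S — 9 brackets in all.

9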